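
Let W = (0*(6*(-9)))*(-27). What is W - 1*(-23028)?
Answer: 23028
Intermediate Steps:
W = 0 (W = (0*(-54))*(-27) = 0*(-27) = 0)
W - 1*(-23028) = 0 - 1*(-23028) = 0 + 23028 = 23028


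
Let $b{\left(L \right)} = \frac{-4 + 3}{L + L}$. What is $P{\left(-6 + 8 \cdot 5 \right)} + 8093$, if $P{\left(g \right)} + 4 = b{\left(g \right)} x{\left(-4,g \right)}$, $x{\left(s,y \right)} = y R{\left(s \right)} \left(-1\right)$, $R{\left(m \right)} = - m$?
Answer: $8091$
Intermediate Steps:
$x{\left(s,y \right)} = s y$ ($x{\left(s,y \right)} = y \left(- s\right) \left(-1\right) = - s y \left(-1\right) = s y$)
$b{\left(L \right)} = - \frac{1}{2 L}$
$P{\left(g \right)} = -2$ ($P{\left(g \right)} = -4 + - \frac{1}{2 g} \left(- 4 g\right) = -4 + 2 = -2$)
$P{\left(-6 + 8 \cdot 5 \right)} + 8093 = -2 + 8093 = 8091$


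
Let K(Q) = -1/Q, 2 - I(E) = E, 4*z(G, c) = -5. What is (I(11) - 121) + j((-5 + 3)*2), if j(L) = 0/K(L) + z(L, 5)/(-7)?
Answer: -3635/28 ≈ -129.82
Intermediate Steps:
z(G, c) = -5/4 (z(G, c) = (1/4)*(-5) = -5/4)
I(E) = 2 - E
j(L) = 5/28 (j(L) = 0/((-1/L)) - 5/4/(-7) = 0*(-L) - 5/4*(-1/7) = 0 + 5/28 = 5/28)
(I(11) - 121) + j((-5 + 3)*2) = ((2 - 1*11) - 121) + 5/28 = ((2 - 11) - 121) + 5/28 = (-9 - 121) + 5/28 = -130 + 5/28 = -3635/28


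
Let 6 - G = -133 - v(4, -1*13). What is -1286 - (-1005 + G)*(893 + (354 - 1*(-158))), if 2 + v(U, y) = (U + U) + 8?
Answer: 1195774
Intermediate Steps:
v(U, y) = 6 + 2*U (v(U, y) = -2 + ((U + U) + 8) = -2 + (2*U + 8) = -2 + (8 + 2*U) = 6 + 2*U)
G = 153 (G = 6 - (-133 - (6 + 2*4)) = 6 - (-133 - (6 + 8)) = 6 - (-133 - 1*14) = 6 - (-133 - 14) = 6 - 1*(-147) = 6 + 147 = 153)
-1286 - (-1005 + G)*(893 + (354 - 1*(-158))) = -1286 - (-1005 + 153)*(893 + (354 - 1*(-158))) = -1286 - (-852)*(893 + (354 + 158)) = -1286 - (-852)*(893 + 512) = -1286 - (-852)*1405 = -1286 - 1*(-1197060) = -1286 + 1197060 = 1195774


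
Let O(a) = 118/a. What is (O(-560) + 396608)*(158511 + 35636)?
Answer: 21560059490607/280 ≈ 7.7000e+10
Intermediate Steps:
(O(-560) + 396608)*(158511 + 35636) = (118/(-560) + 396608)*(158511 + 35636) = (118*(-1/560) + 396608)*194147 = (-59/280 + 396608)*194147 = (111050181/280)*194147 = 21560059490607/280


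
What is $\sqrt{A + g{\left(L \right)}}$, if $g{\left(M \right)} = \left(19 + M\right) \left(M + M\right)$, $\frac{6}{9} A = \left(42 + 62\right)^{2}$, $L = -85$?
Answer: $2 \sqrt{6861} \approx 165.66$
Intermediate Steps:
$A = 16224$ ($A = \frac{3 \left(42 + 62\right)^{2}}{2} = \frac{3 \cdot 104^{2}}{2} = \frac{3}{2} \cdot 10816 = 16224$)
$g{\left(M \right)} = 2 M \left(19 + M\right)$ ($g{\left(M \right)} = \left(19 + M\right) 2 M = 2 M \left(19 + M\right)$)
$\sqrt{A + g{\left(L \right)}} = \sqrt{16224 + 2 \left(-85\right) \left(19 - 85\right)} = \sqrt{16224 + 2 \left(-85\right) \left(-66\right)} = \sqrt{16224 + 11220} = \sqrt{27444} = 2 \sqrt{6861}$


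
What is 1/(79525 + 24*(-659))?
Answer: 1/63709 ≈ 1.5696e-5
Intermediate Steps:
1/(79525 + 24*(-659)) = 1/(79525 - 15816) = 1/63709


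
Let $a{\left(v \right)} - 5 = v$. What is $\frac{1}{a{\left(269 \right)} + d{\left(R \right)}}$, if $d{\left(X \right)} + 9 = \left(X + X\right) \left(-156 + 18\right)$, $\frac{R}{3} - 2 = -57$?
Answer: $\frac{1}{45805} \approx 2.1832 \cdot 10^{-5}$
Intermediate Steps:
$R = -165$ ($R = 6 + 3 \left(-57\right) = 6 - 171 = -165$)
$a{\left(v \right)} = 5 + v$
$d{\left(X \right)} = -9 - 276 X$ ($d{\left(X \right)} = -9 + \left(X + X\right) \left(-156 + 18\right) = -9 + 2 X \left(-138\right) = -9 - 276 X$)
$\frac{1}{a{\left(269 \right)} + d{\left(R \right)}} = \frac{1}{\left(5 + 269\right) - -45531} = \frac{1}{274 + \left(-9 + 45540\right)} = \frac{1}{274 + 45531} = \frac{1}{45805}$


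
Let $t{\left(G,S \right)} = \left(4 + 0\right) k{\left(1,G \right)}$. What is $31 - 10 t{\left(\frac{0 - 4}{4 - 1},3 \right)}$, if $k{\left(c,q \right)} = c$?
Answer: $-9$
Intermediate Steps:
$t{\left(G,S \right)} = 4$ ($t{\left(G,S \right)} = \left(4 + 0\right) 1 = 4 \cdot 1 = 4$)
$31 - 10 t{\left(\frac{0 - 4}{4 - 1},3 \right)} = 31 - 40 = -9$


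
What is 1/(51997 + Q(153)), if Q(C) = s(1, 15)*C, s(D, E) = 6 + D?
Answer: 1/53068 ≈ 1.8844e-5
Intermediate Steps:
Q(C) = 7*C (Q(C) = (6 + 1)*C = 7*C)
1/(51997 + Q(153)) = 1/(51997 + 7*153) = 1/(51997 + 1071) = 1/53068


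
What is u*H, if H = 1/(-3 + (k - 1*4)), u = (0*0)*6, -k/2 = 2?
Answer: 0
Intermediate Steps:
k = -4 (k = -2*2 = -4)
u = 0 (u = 0*6 = 0)
H = -1/11 (H = 1/(-3 + (-4 - 1*4)) = 1/(-3 + (-4 - 4)) = 1/(-3 - 8) = 1/(-11) = -1/11 ≈ -0.090909)
u*H = 0*(-1/11) = 0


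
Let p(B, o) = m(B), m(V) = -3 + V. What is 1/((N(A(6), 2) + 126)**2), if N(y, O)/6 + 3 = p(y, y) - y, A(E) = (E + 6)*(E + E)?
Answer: 1/8100 ≈ 0.00012346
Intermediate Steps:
A(E) = 2*E*(6 + E) (A(E) = (6 + E)*(2*E) = 2*E*(6 + E))
p(B, o) = -3 + B
N(y, O) = -36 (N(y, O) = -18 + 6*((-3 + y) - y) = -18 + 6*(-3) = -18 - 18 = -36)
1/((N(A(6), 2) + 126)**2) = 1/((-36 + 126)**2) = 1/(90**2) = 1/8100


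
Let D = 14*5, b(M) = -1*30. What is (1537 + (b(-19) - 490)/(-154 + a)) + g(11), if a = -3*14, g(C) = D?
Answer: 78873/49 ≈ 1609.7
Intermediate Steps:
b(M) = -30
D = 70
g(C) = 70
a = -42
(1537 + (b(-19) - 490)/(-154 + a)) + g(11) = (1537 + (-30 - 490)/(-154 - 42)) + 70 = (1537 - 520/(-196)) + 70 = (1537 - 520*(-1/196)) + 70 = (1537 + 130/49) + 70 = 75443/49 + 70 = 78873/49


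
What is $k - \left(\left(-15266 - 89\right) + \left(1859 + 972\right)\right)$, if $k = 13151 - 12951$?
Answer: $12724$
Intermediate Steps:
$k = 200$ ($k = 13151 - 12951 = 200$)
$k - \left(\left(-15266 - 89\right) + \left(1859 + 972\right)\right) = 200 - \left(\left(-15266 - 89\right) + \left(1859 + 972\right)\right) = 200 - \left(-15355 + 2831\right) = 200 - -12524 = 200 + 12524 = 12724$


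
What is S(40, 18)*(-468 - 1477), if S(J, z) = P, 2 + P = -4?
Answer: 11670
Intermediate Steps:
P = -6 (P = -2 - 4 = -6)
S(J, z) = -6
S(40, 18)*(-468 - 1477) = -6*(-468 - 1477) = -6*(-1945) = 11670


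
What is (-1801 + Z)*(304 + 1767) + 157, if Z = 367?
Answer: -2969657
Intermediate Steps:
(-1801 + Z)*(304 + 1767) + 157 = (-1801 + 367)*(304 + 1767) + 157 = -1434*2071 + 157 = -2969814 + 157 = -2969657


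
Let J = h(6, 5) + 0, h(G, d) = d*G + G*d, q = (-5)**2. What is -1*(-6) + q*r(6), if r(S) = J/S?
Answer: 256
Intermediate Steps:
q = 25
h(G, d) = 2*G*d (h(G, d) = G*d + G*d = 2*G*d)
J = 60 (J = 2*6*5 + 0 = 60 + 0 = 60)
r(S) = 60/S
-1*(-6) + q*r(6) = -1*(-6) + 25*(60/6) = 6 + 25*(60*(1/6)) = 6 + 25*10 = 6 + 250 = 256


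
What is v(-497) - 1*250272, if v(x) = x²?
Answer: -3263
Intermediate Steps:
v(-497) - 1*250272 = (-497)² - 1*250272 = 247009 - 250272 = -3263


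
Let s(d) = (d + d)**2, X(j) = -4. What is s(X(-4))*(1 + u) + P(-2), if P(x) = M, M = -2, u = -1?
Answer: -2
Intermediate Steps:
s(d) = 4*d**2 (s(d) = (2*d)**2 = 4*d**2)
P(x) = -2
s(X(-4))*(1 + u) + P(-2) = (4*(-4)**2)*(1 - 1) - 2 = (4*16)*0 - 2 = 64*0 - 2 = 0 - 2 = -2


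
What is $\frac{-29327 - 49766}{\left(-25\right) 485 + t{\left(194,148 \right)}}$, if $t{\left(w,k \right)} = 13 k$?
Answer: $\frac{79093}{10201} \approx 7.7535$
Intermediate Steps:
$\frac{-29327 - 49766}{\left(-25\right) 485 + t{\left(194,148 \right)}} = \frac{-29327 - 49766}{\left(-25\right) 485 + 13 \cdot 148} = - \frac{79093}{-12125 + 1924} = - \frac{79093}{-10201} = \left(-79093\right) \left(- \frac{1}{10201}\right) = \frac{79093}{10201}$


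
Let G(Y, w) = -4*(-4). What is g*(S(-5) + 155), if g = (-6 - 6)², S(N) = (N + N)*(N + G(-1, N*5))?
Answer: 6480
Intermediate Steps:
G(Y, w) = 16
S(N) = 2*N*(16 + N) (S(N) = (N + N)*(N + 16) = (2*N)*(16 + N) = 2*N*(16 + N))
g = 144 (g = (-12)² = 144)
g*(S(-5) + 155) = 144*(2*(-5)*(16 - 5) + 155) = 144*(2*(-5)*11 + 155) = 144*(-110 + 155) = 144*45 = 6480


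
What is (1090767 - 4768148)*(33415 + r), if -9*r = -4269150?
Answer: -1867245363465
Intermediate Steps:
r = 474350 (r = -⅑*(-4269150) = 474350)
(1090767 - 4768148)*(33415 + r) = (1090767 - 4768148)*(33415 + 474350) = -3677381*507765 = -1867245363465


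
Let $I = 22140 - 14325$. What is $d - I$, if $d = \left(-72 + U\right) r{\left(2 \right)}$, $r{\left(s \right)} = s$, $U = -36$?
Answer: $-8031$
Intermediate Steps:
$d = -216$ ($d = \left(-72 - 36\right) 2 = \left(-108\right) 2 = -216$)
$I = 7815$ ($I = 22140 - 14325 = 7815$)
$d - I = -216 - 7815 = -8031$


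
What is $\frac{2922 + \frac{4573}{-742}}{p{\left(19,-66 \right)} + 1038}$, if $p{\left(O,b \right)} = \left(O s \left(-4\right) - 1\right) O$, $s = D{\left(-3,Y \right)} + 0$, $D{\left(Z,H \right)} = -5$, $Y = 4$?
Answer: $\frac{2163551}{6113338} \approx 0.35391$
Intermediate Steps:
$s = -5$ ($s = -5 + 0 = -5$)
$p{\left(O,b \right)} = O \left(-1 + 20 O\right)$ ($p{\left(O,b \right)} = \left(O \left(-5\right) \left(-4\right) - 1\right) O = \left(- 5 O \left(-4\right) - 1\right) O = \left(20 O - 1\right) O = \left(-1 + 20 O\right) O = O \left(-1 + 20 O\right)$)
$\frac{2922 + \frac{4573}{-742}}{p{\left(19,-66 \right)} + 1038} = \frac{2922 + \frac{4573}{-742}}{19 \left(-1 + 20 \cdot 19\right) + 1038} = \frac{2922 + 4573 \left(- \frac{1}{742}\right)}{19 \left(-1 + 380\right) + 1038} = \frac{2922 - \frac{4573}{742}}{19 \cdot 379 + 1038} = \frac{2163551}{742 \left(7201 + 1038\right)} = \frac{2163551}{742 \cdot 8239} = \frac{2163551}{742} \cdot \frac{1}{8239} = \frac{2163551}{6113338}$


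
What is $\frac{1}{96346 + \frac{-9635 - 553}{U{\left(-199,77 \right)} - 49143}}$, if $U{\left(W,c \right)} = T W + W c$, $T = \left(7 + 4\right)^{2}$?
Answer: $\frac{29515}{2843655586} \approx 1.0379 \cdot 10^{-5}$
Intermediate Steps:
$T = 121$ ($T = 11^{2} = 121$)
$U{\left(W,c \right)} = 121 W + W c$
$\frac{1}{96346 + \frac{-9635 - 553}{U{\left(-199,77 \right)} - 49143}} = \frac{1}{96346 + \frac{-9635 - 553}{- 199 \left(121 + 77\right) - 49143}} = \frac{1}{96346 - \frac{10188}{\left(-199\right) 198 - 49143}} = \frac{1}{96346 - \frac{10188}{-39402 - 49143}} = \frac{1}{96346 - \frac{10188}{-88545}} = \frac{1}{96346 - - \frac{3396}{29515}} = \frac{1}{96346 + \frac{3396}{29515}} = \frac{1}{\frac{2843655586}{29515}} = \frac{29515}{2843655586}$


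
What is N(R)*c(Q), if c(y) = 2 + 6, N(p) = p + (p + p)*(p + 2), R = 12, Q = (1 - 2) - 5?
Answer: 2784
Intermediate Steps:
Q = -6 (Q = -1 - 5 = -6)
N(p) = p + 2*p*(2 + p) (N(p) = p + (2*p)*(2 + p) = p + 2*p*(2 + p))
c(y) = 8
N(R)*c(Q) = (12*(5 + 2*12))*8 = (12*(5 + 24))*8 = (12*29)*8 = 348*8 = 2784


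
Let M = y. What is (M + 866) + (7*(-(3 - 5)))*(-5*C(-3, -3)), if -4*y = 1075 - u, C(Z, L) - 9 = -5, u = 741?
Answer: 1005/2 ≈ 502.50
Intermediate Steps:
C(Z, L) = 4 (C(Z, L) = 9 - 5 = 4)
y = -167/2 (y = -(1075 - 1*741)/4 = -(1075 - 741)/4 = -¼*334 = -167/2 ≈ -83.500)
M = -167/2 ≈ -83.500
(M + 866) + (7*(-(3 - 5)))*(-5*C(-3, -3)) = (-167/2 + 866) + (7*(-(3 - 5)))*(-5*4) = 1565/2 + (7*(-1*(-2)))*(-20) = 1565/2 + (7*2)*(-20) = 1565/2 + 14*(-20) = 1565/2 - 280 = 1005/2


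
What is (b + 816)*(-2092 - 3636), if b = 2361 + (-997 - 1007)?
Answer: -6718944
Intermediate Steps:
b = 357 (b = 2361 - 2004 = 357)
(b + 816)*(-2092 - 3636) = (357 + 816)*(-2092 - 3636) = 1173*(-5728) = -6718944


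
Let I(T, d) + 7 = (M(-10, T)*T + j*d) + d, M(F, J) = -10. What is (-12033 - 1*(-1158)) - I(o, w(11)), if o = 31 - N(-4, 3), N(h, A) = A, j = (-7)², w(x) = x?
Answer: -11138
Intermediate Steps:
j = 49
o = 28 (o = 31 - 1*3 = 31 - 3 = 28)
I(T, d) = -7 - 10*T + 50*d (I(T, d) = -7 + ((-10*T + 49*d) + d) = -7 + (-10*T + 50*d) = -7 - 10*T + 50*d)
(-12033 - 1*(-1158)) - I(o, w(11)) = (-12033 - 1*(-1158)) - (-7 - 10*28 + 50*11) = (-12033 + 1158) - (-7 - 280 + 550) = -10875 - 1*263 = -10875 - 263 = -11138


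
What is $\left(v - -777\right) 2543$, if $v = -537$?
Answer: $610320$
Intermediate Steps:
$\left(v - -777\right) 2543 = \left(-537 - -777\right) 2543 = \left(-537 + 777\right) 2543 = 240 \cdot 2543 = 610320$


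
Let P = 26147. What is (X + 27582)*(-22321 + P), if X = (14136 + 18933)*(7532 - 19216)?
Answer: -1478177449164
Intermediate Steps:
X = -386378196 (X = 33069*(-11684) = -386378196)
(X + 27582)*(-22321 + P) = (-386378196 + 27582)*(-22321 + 26147) = -386350614*3826 = -1478177449164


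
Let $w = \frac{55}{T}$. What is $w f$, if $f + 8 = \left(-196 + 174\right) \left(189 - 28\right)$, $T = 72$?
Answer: $- \frac{97625}{36} \approx -2711.8$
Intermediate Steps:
$f = -3550$ ($f = -8 + \left(-196 + 174\right) \left(189 - 28\right) = -8 - 3542 = -3550$)
$w = \frac{55}{72} \approx 0.76389$
$w f = \frac{55}{72} \left(-3550\right) = - \frac{97625}{36}$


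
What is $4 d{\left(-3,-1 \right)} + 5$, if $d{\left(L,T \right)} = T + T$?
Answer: $-3$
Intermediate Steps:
$d{\left(L,T \right)} = 2 T$
$4 d{\left(-3,-1 \right)} + 5 = 4 \cdot 2 \left(-1\right) + 5 = 4 \left(-2\right) + 5 = -8 + 5 = -3$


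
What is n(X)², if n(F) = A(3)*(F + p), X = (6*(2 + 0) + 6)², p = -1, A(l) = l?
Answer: 938961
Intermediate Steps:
X = 324 (X = (6*2 + 6)² = (12 + 6)² = 18² = 324)
n(F) = -3 + 3*F (n(F) = 3*(F - 1) = 3*(-1 + F) = -3 + 3*F)
n(X)² = (-3 + 3*324)² = (-3 + 972)² = 969² = 938961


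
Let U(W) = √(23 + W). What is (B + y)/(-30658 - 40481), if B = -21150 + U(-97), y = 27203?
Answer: -6053/71139 - I*√74/71139 ≈ -0.085087 - 0.00012092*I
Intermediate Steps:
B = -21150 + I*√74 (B = -21150 + √(23 - 97) = -21150 + √(-74) = -21150 + I*√74 ≈ -21150.0 + 8.6023*I)
(B + y)/(-30658 - 40481) = ((-21150 + I*√74) + 27203)/(-30658 - 40481) = (6053 + I*√74)/(-71139) = (6053 + I*√74)*(-1/71139) = -6053/71139 - I*√74/71139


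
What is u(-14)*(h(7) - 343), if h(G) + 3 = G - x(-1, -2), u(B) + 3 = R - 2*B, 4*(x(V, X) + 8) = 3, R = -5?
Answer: -6635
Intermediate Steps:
x(V, X) = -29/4 (x(V, X) = -8 + (¼)*3 = -8 + ¾ = -29/4)
u(B) = -8 - 2*B (u(B) = -3 + (-5 - 2*B) = -8 - 2*B)
h(G) = 17/4 + G (h(G) = -3 + (G - 1*(-29/4)) = -3 + (G + 29/4) = -3 + (29/4 + G) = 17/4 + G)
u(-14)*(h(7) - 343) = (-8 - 2*(-14))*((17/4 + 7) - 343) = (-8 + 28)*(45/4 - 343) = 20*(-1327/4) = -6635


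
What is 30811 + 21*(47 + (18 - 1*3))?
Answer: 32113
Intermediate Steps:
30811 + 21*(47 + (18 - 1*3)) = 30811 + 21*(47 + (18 - 3)) = 30811 + 21*(47 + 15) = 30811 + 21*62 = 30811 + 1302 = 32113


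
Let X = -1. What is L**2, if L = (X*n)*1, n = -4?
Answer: 16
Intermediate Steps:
L = 4 (L = -1*(-4)*1 = 4*1 = 4)
L**2 = 4**2 = 16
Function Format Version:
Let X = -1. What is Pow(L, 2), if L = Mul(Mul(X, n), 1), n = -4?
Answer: 16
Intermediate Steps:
L = 4 (L = Mul(Mul(-1, -4), 1) = Mul(4, 1) = 4)
Pow(L, 2) = Pow(4, 2) = 16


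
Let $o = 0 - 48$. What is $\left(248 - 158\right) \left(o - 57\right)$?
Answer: $-9450$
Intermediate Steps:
$o = -48$
$\left(248 - 158\right) \left(o - 57\right) = \left(248 - 158\right) \left(-48 - 57\right) = 90 \left(-105\right) = -9450$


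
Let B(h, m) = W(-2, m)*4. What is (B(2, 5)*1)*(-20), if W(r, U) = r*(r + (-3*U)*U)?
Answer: -12320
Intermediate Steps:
W(r, U) = r*(r - 3*U²)
B(h, m) = 16 + 24*m² (B(h, m) = -2*(-2 - 3*m²)*4 = (4 + 6*m²)*4 = 16 + 24*m²)
(B(2, 5)*1)*(-20) = ((16 + 24*5²)*1)*(-20) = ((16 + 24*25)*1)*(-20) = ((16 + 600)*1)*(-20) = (616*1)*(-20) = 616*(-20) = -12320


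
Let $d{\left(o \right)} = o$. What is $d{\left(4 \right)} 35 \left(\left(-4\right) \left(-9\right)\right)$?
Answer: $5040$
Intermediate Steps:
$d{\left(4 \right)} 35 \left(\left(-4\right) \left(-9\right)\right) = 4 \cdot 35 \left(\left(-4\right) \left(-9\right)\right) = 140 \cdot 36 = 5040$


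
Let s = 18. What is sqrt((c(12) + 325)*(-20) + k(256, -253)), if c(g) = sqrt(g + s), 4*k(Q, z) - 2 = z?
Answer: sqrt(-26251 - 80*sqrt(30))/2 ≈ 81.684*I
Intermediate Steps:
k(Q, z) = 1/2 + z/4
c(g) = sqrt(18 + g) (c(g) = sqrt(g + 18) = sqrt(18 + g))
sqrt((c(12) + 325)*(-20) + k(256, -253)) = sqrt((sqrt(18 + 12) + 325)*(-20) + (1/2 + (1/4)*(-253))) = sqrt((sqrt(30) + 325)*(-20) + (1/2 - 253/4)) = sqrt((325 + sqrt(30))*(-20) - 251/4) = sqrt((-6500 - 20*sqrt(30)) - 251/4) = sqrt(-26251/4 - 20*sqrt(30))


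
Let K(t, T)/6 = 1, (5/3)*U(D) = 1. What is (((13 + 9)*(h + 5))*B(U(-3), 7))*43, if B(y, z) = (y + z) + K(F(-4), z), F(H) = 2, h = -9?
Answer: -257312/5 ≈ -51462.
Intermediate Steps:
U(D) = ⅗ (U(D) = (⅗)*1 = ⅗)
K(t, T) = 6 (K(t, T) = 6*1 = 6)
B(y, z) = 6 + y + z (B(y, z) = (y + z) + 6 = 6 + y + z)
(((13 + 9)*(h + 5))*B(U(-3), 7))*43 = (((13 + 9)*(-9 + 5))*(6 + ⅗ + 7))*43 = ((22*(-4))*(68/5))*43 = -88*68/5*43 = -5984/5*43 = -257312/5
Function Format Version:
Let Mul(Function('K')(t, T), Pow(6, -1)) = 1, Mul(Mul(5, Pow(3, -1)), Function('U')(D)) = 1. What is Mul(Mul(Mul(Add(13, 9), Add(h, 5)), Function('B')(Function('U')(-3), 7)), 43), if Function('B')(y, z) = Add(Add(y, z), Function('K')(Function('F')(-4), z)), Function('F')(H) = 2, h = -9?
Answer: Rational(-257312, 5) ≈ -51462.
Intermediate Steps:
Function('U')(D) = Rational(3, 5) (Function('U')(D) = Mul(Rational(3, 5), 1) = Rational(3, 5))
Function('K')(t, T) = 6 (Function('K')(t, T) = Mul(6, 1) = 6)
Function('B')(y, z) = Add(6, y, z) (Function('B')(y, z) = Add(Add(y, z), 6) = Add(6, y, z))
Mul(Mul(Mul(Add(13, 9), Add(h, 5)), Function('B')(Function('U')(-3), 7)), 43) = Mul(Mul(Mul(Add(13, 9), Add(-9, 5)), Add(6, Rational(3, 5), 7)), 43) = Mul(Mul(Mul(22, -4), Rational(68, 5)), 43) = Mul(Mul(-88, Rational(68, 5)), 43) = Mul(Rational(-5984, 5), 43) = Rational(-257312, 5)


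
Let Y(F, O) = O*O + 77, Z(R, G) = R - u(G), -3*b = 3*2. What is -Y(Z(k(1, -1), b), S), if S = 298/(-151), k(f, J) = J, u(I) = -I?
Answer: -1844481/22801 ≈ -80.895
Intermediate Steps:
b = -2 ≈ -2.0000
S = -298/151 (S = 298*(-1/151) = -298/151 ≈ -1.9735)
Z(R, G) = G + R (Z(R, G) = R - (-1)*G = R + G = G + R)
Y(F, O) = 77 + O² (Y(F, O) = O² + 77 = 77 + O²)
-Y(Z(k(1, -1), b), S) = -(77 + (-298/151)²) = -(77 + 88804/22801) = -1*1844481/22801 = -1844481/22801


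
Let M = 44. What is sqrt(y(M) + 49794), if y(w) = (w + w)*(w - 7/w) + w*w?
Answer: 2*sqrt(13897) ≈ 235.77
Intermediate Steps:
y(w) = w**2 + 2*w*(w - 7/w) (y(w) = (2*w)*(w - 7/w) + w**2 = 2*w*(w - 7/w) + w**2 = w**2 + 2*w*(w - 7/w))
sqrt(y(M) + 49794) = sqrt((-14 + 3*44**2) + 49794) = sqrt((-14 + 3*1936) + 49794) = sqrt((-14 + 5808) + 49794) = sqrt(5794 + 49794) = sqrt(55588) = 2*sqrt(13897)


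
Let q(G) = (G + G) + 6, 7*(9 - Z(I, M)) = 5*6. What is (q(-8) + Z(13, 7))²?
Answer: 1369/49 ≈ 27.939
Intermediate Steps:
Z(I, M) = 33/7 (Z(I, M) = 9 - 5*6/7 = 9 - ⅐*30 = 9 - 30/7 = 33/7)
q(G) = 6 + 2*G (q(G) = 2*G + 6 = 6 + 2*G)
(q(-8) + Z(13, 7))² = ((6 + 2*(-8)) + 33/7)² = ((6 - 16) + 33/7)² = (-10 + 33/7)² = (-37/7)² = 1369/49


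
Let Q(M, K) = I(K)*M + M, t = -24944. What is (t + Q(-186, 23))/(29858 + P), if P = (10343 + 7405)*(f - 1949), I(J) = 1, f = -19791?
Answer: 12658/192905831 ≈ 6.5617e-5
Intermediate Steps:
P = -385841520 (P = (10343 + 7405)*(-19791 - 1949) = 17748*(-21740) = -385841520)
Q(M, K) = 2*M (Q(M, K) = 1*M + M = M + M = 2*M)
(t + Q(-186, 23))/(29858 + P) = (-24944 + 2*(-186))/(29858 - 385841520) = (-24944 - 372)/(-385811662) = -25316*(-1/385811662) = 12658/192905831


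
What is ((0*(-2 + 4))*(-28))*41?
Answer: 0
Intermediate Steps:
((0*(-2 + 4))*(-28))*41 = ((0*2)*(-28))*41 = (0*(-28))*41 = 0*41 = 0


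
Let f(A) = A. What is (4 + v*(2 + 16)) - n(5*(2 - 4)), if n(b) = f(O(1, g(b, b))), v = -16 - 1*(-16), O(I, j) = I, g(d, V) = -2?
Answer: 3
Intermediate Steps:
v = 0 (v = -16 + 16 = 0)
n(b) = 1
(4 + v*(2 + 16)) - n(5*(2 - 4)) = (4 + 0*(2 + 16)) - 1*1 = (4 + 0*18) - 1 = (4 + 0) - 1 = 4 - 1 = 3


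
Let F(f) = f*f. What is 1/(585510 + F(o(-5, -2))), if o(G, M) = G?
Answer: 1/585535 ≈ 1.7078e-6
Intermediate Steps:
F(f) = f²
1/(585510 + F(o(-5, -2))) = 1/(585510 + (-5)²) = 1/(585510 + 25) = 1/585535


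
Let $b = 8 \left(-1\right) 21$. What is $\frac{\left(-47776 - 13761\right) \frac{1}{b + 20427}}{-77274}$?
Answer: $\frac{61537}{1565493966} \approx 3.9308 \cdot 10^{-5}$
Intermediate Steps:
$b = -168$ ($b = \left(-8\right) 21 = -168$)
$\frac{\left(-47776 - 13761\right) \frac{1}{b + 20427}}{-77274} = \frac{\left(-47776 - 13761\right) \frac{1}{-168 + 20427}}{-77274} = - \frac{61537}{20259} \left(- \frac{1}{77274}\right) = \left(-61537\right) \frac{1}{20259} \left(- \frac{1}{77274}\right) = \left(- \frac{61537}{20259}\right) \left(- \frac{1}{77274}\right) = \frac{61537}{1565493966}$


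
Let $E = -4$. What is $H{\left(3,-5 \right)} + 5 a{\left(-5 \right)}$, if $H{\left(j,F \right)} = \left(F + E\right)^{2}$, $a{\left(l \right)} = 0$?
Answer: $81$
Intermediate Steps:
$H{\left(j,F \right)} = \left(-4 + F\right)^{2}$ ($H{\left(j,F \right)} = \left(F - 4\right)^{2} = \left(-4 + F\right)^{2}$)
$H{\left(3,-5 \right)} + 5 a{\left(-5 \right)} = \left(-4 - 5\right)^{2} + 5 \cdot 0 = \left(-9\right)^{2} + 0 = 81 + 0 = 81$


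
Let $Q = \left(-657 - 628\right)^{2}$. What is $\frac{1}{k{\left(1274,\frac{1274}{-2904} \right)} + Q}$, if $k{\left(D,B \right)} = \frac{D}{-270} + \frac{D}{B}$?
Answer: $\frac{135}{222522698} \approx 6.0668 \cdot 10^{-7}$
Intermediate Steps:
$k{\left(D,B \right)} = - \frac{D}{270} + \frac{D}{B}$ ($k{\left(D,B \right)} = D \left(- \frac{1}{270}\right) + \frac{D}{B} = - \frac{D}{270} + \frac{D}{B}$)
$Q = 1651225$ ($Q = \left(-657 - 628\right)^{2} = \left(-1285\right)^{2} = 1651225$)
$\frac{1}{k{\left(1274,\frac{1274}{-2904} \right)} + Q} = \frac{1}{\left(\left(- \frac{1}{270}\right) 1274 + \frac{1274}{1274 \frac{1}{-2904}}\right) + 1651225} = \frac{1}{\left(- \frac{637}{135} + \frac{1274}{1274 \left(- \frac{1}{2904}\right)}\right) + 1651225} = \frac{1}{\left(- \frac{637}{135} + \frac{1274}{- \frac{637}{1452}}\right) + 1651225} = \frac{1}{\left(- \frac{637}{135} + 1274 \left(- \frac{1452}{637}\right)\right) + 1651225} = \frac{1}{\left(- \frac{637}{135} - 2904\right) + 1651225} = \frac{1}{- \frac{392677}{135} + 1651225} = \frac{1}{\frac{222522698}{135}} = \frac{135}{222522698}$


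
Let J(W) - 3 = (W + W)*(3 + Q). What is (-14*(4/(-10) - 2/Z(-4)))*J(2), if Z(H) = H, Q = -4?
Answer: 7/5 ≈ 1.4000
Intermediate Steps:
J(W) = 3 - 2*W (J(W) = 3 + (W + W)*(3 - 4) = 3 + (2*W)*(-1) = 3 - 2*W)
(-14*(4/(-10) - 2/Z(-4)))*J(2) = (-14*(4/(-10) - 2/(-4)))*(3 - 2*2) = (-14*(4*(-⅒) - 2*(-¼)))*(3 - 4) = -14*(-⅖ + ½)*(-1) = -14*⅒*(-1) = -7/5*(-1) = 7/5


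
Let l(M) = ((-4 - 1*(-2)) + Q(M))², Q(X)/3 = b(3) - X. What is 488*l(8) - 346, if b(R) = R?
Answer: 140686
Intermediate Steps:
Q(X) = 9 - 3*X (Q(X) = 3*(3 - X) = 9 - 3*X)
l(M) = (7 - 3*M)² (l(M) = ((-4 - 1*(-2)) + (9 - 3*M))² = ((-4 + 2) + (9 - 3*M))² = (-2 + (9 - 3*M))² = (7 - 3*M)²)
488*l(8) - 346 = 488*(-7 + 3*8)² - 346 = 488*(-7 + 24)² - 346 = 488*17² - 346 = 488*289 - 346 = 141032 - 346 = 140686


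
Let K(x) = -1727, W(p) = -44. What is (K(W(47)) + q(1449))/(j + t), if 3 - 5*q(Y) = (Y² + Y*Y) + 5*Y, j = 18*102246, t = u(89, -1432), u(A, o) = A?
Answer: -4215079/9202585 ≈ -0.45803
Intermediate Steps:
t = 89
j = 1840428
q(Y) = ⅗ - Y - 2*Y²/5 (q(Y) = ⅗ - ((Y² + Y*Y) + 5*Y)/5 = ⅗ - ((Y² + Y²) + 5*Y)/5 = ⅗ - (2*Y² + 5*Y)/5 = ⅗ + (-Y - 2*Y²/5) = ⅗ - Y - 2*Y²/5)
(K(W(47)) + q(1449))/(j + t) = (-1727 + (⅗ - 1*1449 - ⅖*1449²))/(1840428 + 89) = (-1727 + (⅗ - 1449 - ⅖*2099601))/1840517 = (-1727 + (⅗ - 1449 - 4199202/5))*(1/1840517) = (-1727 - 4206444/5)*(1/1840517) = -4215079/5*1/1840517 = -4215079/9202585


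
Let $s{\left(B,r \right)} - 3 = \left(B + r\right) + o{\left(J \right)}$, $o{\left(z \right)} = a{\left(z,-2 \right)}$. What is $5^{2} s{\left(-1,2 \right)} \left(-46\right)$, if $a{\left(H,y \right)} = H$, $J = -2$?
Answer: $-2300$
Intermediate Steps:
$o{\left(z \right)} = z$
$s{\left(B,r \right)} = 1 + B + r$ ($s{\left(B,r \right)} = 3 - \left(2 - B - r\right) = 3 + \left(-2 + B + r\right) = 1 + B + r$)
$5^{2} s{\left(-1,2 \right)} \left(-46\right) = 5^{2} \left(1 - 1 + 2\right) \left(-46\right) = 25 \cdot 2 \left(-46\right) = 50 \left(-46\right) = -2300$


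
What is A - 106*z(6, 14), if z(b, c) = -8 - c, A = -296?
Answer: 2036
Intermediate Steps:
A - 106*z(6, 14) = -296 - 106*(-8 - 1*14) = -296 - 106*(-8 - 14) = -296 - 106*(-22) = -296 + 2332 = 2036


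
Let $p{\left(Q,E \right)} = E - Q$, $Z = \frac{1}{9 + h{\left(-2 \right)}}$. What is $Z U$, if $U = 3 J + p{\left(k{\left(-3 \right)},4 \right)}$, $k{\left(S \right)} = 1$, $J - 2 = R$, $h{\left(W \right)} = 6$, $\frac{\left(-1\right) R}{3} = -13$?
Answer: $\frac{42}{5} \approx 8.4$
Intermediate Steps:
$R = 39$ ($R = \left(-3\right) \left(-13\right) = 39$)
$J = 41$ ($J = 2 + 39 = 41$)
$Z = \frac{1}{15}$ ($Z = \frac{1}{9 + 6} = \frac{1}{15} \approx 0.066667$)
$U = 126$ ($U = 3 \cdot 41 + \left(4 - 1\right) = 123 + \left(4 - 1\right) = 123 + 3 = 126$)
$Z U = \frac{1}{15} \cdot 126 = \frac{42}{5}$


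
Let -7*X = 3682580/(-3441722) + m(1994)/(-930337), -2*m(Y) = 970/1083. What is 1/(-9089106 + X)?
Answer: -12137034384650217/110314790192530537300997 ≈ -1.1002e-7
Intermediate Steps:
m(Y) = -485/1083
X = 1855200057935005/12137034384650217 (X = -(3682580/(-3441722) - 485/1083/(-930337))/7 = -(3682580*(-1/3441722) - 485/1083*(-1/930337))/7 = -(-1841290/1720861 + 485/1007554971)/7 = -⅐*(-1855200057935005/1733862054950031) = 1855200057935005/12137034384650217 ≈ 0.15285)
1/(-9089106 + X) = 1/(-9089106 + 1855200057935005/12137034384650217) = 1/(-110314790192530537300997/12137034384650217) = -12137034384650217/110314790192530537300997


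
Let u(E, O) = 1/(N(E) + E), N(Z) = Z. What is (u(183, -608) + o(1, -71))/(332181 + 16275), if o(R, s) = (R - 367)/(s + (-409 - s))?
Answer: 134365/52161772464 ≈ 2.5759e-6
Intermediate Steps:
u(E, O) = 1/(2*E) (u(E, O) = 1/(E + E) = 1/(2*E))
o(R, s) = 367/409 - R/409 (o(R, s) = (-367 + R)/(-409) = (-367 + R)*(-1/409) = 367/409 - R/409)
(u(183, -608) + o(1, -71))/(332181 + 16275) = ((1/2)/183 + (367/409 - 1/409*1))/(332181 + 16275) = ((1/2)*(1/183) + (367/409 - 1/409))/348456 = (1/366 + 366/409)*(1/348456) = (134365/149694)*(1/348456) = 134365/52161772464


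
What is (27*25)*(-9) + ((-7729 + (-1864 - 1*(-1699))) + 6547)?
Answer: -7422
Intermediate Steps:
(27*25)*(-9) + ((-7729 + (-1864 - 1*(-1699))) + 6547) = 675*(-9) + ((-7729 + (-1864 + 1699)) + 6547) = -6075 + ((-7729 - 165) + 6547) = -6075 + (-7894 + 6547) = -6075 - 1347 = -7422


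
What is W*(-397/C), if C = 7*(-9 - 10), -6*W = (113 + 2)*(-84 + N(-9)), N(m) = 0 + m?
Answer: 1415305/266 ≈ 5320.7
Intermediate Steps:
N(m) = m
W = 3565/2 (W = -(113 + 2)*(-84 - 9)/6 = -115*(-93)/6 = -⅙*(-10695) = 3565/2 ≈ 1782.5)
C = -133 (C = 7*(-19) = -133)
W*(-397/C) = 3565*(-397/(-133))/2 = 3565*(-397*(-1/133))/2 = (3565/2)*(397/133) = 1415305/266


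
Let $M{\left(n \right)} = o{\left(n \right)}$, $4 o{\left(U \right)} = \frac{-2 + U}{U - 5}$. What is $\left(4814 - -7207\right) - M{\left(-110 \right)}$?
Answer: $\frac{1382387}{115} \approx 12021.0$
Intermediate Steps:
$o{\left(U \right)} = \frac{-2 + U}{4 \left(-5 + U\right)}$ ($o{\left(U \right)} = \frac{\left(-2 + U\right) \frac{1}{U - 5}}{4} = \frac{\left(-2 + U\right) \frac{1}{-5 + U}}{4} = \frac{\frac{1}{-5 + U} \left(-2 + U\right)}{4} = \frac{-2 + U}{4 \left(-5 + U\right)}$)
$M{\left(n \right)} = \frac{-2 + n}{4 \left(-5 + n\right)}$
$\left(4814 - -7207\right) - M{\left(-110 \right)} = \left(4814 - -7207\right) - \frac{-2 - 110}{4 \left(-5 - 110\right)} = \left(4814 + 7207\right) - \frac{1}{4} \frac{1}{-115} \left(-112\right) = 12021 - \frac{1}{4} \left(- \frac{1}{115}\right) \left(-112\right) = 12021 - \frac{28}{115} = \frac{1382387}{115}$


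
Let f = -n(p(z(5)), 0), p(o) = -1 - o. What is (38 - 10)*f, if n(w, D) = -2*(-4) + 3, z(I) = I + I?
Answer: -308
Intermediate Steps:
z(I) = 2*I
n(w, D) = 11 (n(w, D) = 8 + 3 = 11)
f = -11 (f = -1*11 = -11)
(38 - 10)*f = (38 - 10)*(-11) = 28*(-11) = -308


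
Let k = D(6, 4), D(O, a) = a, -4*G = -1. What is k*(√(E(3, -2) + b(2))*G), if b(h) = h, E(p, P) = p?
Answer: √5 ≈ 2.2361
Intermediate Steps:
G = ¼ (G = -¼*(-1) = ¼ ≈ 0.25000)
k = 4
k*(√(E(3, -2) + b(2))*G) = 4*(√(3 + 2)*(¼)) = 4*(√5*(¼)) = 4*(√5/4) = √5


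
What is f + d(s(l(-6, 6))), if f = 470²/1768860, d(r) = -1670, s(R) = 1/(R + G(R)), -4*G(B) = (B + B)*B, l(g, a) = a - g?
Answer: -147688765/88443 ≈ -1669.9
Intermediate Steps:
G(B) = -B²/2 (G(B) = -(B + B)*B/4 = -2*B*B/4 = -B²/2)
s(R) = 1/(R - R²/2)
f = 11045/88443 (f = 220900*(1/1768860) = 11045/88443 ≈ 0.12488)
f + d(s(l(-6, 6))) = 11045/88443 - 1670 = -147688765/88443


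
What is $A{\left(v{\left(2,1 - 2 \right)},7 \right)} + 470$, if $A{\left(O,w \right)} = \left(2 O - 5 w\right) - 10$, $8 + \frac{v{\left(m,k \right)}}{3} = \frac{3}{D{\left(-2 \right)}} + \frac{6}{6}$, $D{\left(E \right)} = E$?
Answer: $374$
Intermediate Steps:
$v{\left(m,k \right)} = - \frac{51}{2}$ ($v{\left(m,k \right)} = -24 + 3 \left(\frac{3}{-2} + \frac{6}{6}\right) = -24 + 3 \left(3 \left(- \frac{1}{2}\right) + 6 \cdot \frac{1}{6}\right) = -24 + 3 \left(- \frac{3}{2} + 1\right) = -24 + 3 \left(- \frac{1}{2}\right) = -24 - \frac{3}{2} = - \frac{51}{2}$)
$A{\left(O,w \right)} = -10 - 5 w + 2 O$ ($A{\left(O,w \right)} = \left(- 5 w + 2 O\right) - 10 = -10 - 5 w + 2 O$)
$A{\left(v{\left(2,1 - 2 \right)},7 \right)} + 470 = \left(-10 - 35 + 2 \left(- \frac{51}{2}\right)\right) + 470 = \left(-10 - 35 - 51\right) + 470 = -96 + 470 = 374$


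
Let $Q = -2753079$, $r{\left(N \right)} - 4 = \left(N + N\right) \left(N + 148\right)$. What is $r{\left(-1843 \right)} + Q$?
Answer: $3494695$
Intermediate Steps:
$r{\left(N \right)} = 4 + 2 N \left(148 + N\right)$ ($r{\left(N \right)} = 4 + \left(N + N\right) \left(N + 148\right) = 4 + 2 N \left(148 + N\right)$)
$r{\left(-1843 \right)} + Q = \left(4 + 2 \left(-1843\right)^{2} + 296 \left(-1843\right)\right) - 2753079 = \left(4 + 2 \cdot 3396649 - 545528\right) - 2753079 = \left(4 + 6793298 - 545528\right) - 2753079 = 6247774 - 2753079 = 3494695$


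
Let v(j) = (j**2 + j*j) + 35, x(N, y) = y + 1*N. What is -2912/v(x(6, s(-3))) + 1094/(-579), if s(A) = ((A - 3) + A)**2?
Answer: -18285310/8785167 ≈ -2.0814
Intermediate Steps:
s(A) = (-3 + 2*A)**2 (s(A) = ((-3 + A) + A)**2 = (-3 + 2*A)**2)
x(N, y) = N + y (x(N, y) = y + N = N + y)
v(j) = 35 + 2*j**2 (v(j) = (j**2 + j**2) + 35 = 2*j**2 + 35 = 35 + 2*j**2)
-2912/v(x(6, s(-3))) + 1094/(-579) = -2912/(35 + 2*(6 + (-3 + 2*(-3))**2)**2) + 1094/(-579) = -2912/(35 + 2*(6 + (-3 - 6)**2)**2) + 1094*(-1/579) = -2912/(35 + 2*(6 + (-9)**2)**2) - 1094/579 = -2912/(35 + 2*(6 + 81)**2) - 1094/579 = -2912/(35 + 2*87**2) - 1094/579 = -2912/(35 + 2*7569) - 1094/579 = -2912/(35 + 15138) - 1094/579 = -2912/15173 - 1094/579 = -18285310/8785167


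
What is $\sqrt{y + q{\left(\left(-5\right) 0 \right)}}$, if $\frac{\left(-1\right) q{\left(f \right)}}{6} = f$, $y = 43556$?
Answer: $2 \sqrt{10889} \approx 208.7$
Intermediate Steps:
$q{\left(f \right)} = - 6 f$
$\sqrt{y + q{\left(\left(-5\right) 0 \right)}} = \sqrt{43556 - 6 \left(\left(-5\right) 0\right)} = \sqrt{43556 - 0} = \sqrt{43556 + 0} = \sqrt{43556} = 2 \sqrt{10889}$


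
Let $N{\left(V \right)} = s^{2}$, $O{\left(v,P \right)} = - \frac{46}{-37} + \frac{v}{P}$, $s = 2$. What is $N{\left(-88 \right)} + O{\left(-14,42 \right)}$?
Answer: $\frac{545}{111} \approx 4.9099$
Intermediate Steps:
$O{\left(v,P \right)} = \frac{46}{37} + \frac{v}{P}$ ($O{\left(v,P \right)} = \left(-46\right) \left(- \frac{1}{37}\right) + \frac{v}{P} = \frac{46}{37} + \frac{v}{P}$)
$N{\left(V \right)} = 4$ ($N{\left(V \right)} = 2^{2} = 4$)
$N{\left(-88 \right)} + O{\left(-14,42 \right)} = 4 + \left(\frac{46}{37} - \frac{14}{42}\right) = 4 + \left(\frac{46}{37} - \frac{1}{3}\right) = 4 + \frac{101}{111} = \frac{545}{111}$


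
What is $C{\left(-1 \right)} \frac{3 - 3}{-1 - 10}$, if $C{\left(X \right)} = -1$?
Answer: $0$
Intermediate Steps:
$C{\left(-1 \right)} \frac{3 - 3}{-1 - 10} = - \frac{3 - 3}{-1 - 10} = - \frac{0}{-1 - 10} = - \frac{0}{-11} = - \frac{0 \left(-1\right)}{11} = \left(-1\right) 0 = 0$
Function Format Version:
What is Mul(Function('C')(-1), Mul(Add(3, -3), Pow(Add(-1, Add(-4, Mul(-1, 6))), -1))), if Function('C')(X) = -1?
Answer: 0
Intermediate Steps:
Mul(Function('C')(-1), Mul(Add(3, -3), Pow(Add(-1, Add(-4, Mul(-1, 6))), -1))) = Mul(-1, Mul(Add(3, -3), Pow(Add(-1, Add(-4, Mul(-1, 6))), -1))) = Mul(-1, Mul(0, Pow(Add(-1, Add(-4, -6)), -1))) = Mul(-1, Mul(0, Pow(Add(-1, -10), -1))) = Mul(-1, Mul(0, Pow(-11, -1))) = Mul(-1, Mul(0, Rational(-1, 11))) = Mul(-1, 0) = 0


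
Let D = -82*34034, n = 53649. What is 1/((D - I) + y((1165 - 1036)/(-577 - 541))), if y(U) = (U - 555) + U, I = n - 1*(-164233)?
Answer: -13/39119928 ≈ -3.3231e-7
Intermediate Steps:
D = -2790788
I = 217882 (I = 53649 - 1*(-164233) = 53649 + 164233 = 217882)
y(U) = -555 + 2*U (y(U) = (-555 + U) + U = -555 + 2*U)
1/((D - I) + y((1165 - 1036)/(-577 - 541))) = 1/((-2790788 - 1*217882) + (-555 + 2*((1165 - 1036)/(-577 - 541)))) = 1/((-2790788 - 217882) + (-555 + 2*(129/(-1118)))) = 1/(-3008670 + (-555 + 2*(129*(-1/1118)))) = 1/(-3008670 + (-555 + 2*(-3/26))) = 1/(-3008670 + (-555 - 3/13)) = 1/(-3008670 - 7218/13) = 1/(-39119928/13) = -13/39119928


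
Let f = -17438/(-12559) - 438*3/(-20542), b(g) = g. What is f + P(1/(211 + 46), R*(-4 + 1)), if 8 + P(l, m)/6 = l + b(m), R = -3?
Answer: 247832659949/33151326673 ≈ 7.4758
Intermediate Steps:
P(l, m) = -48 + 6*l + 6*m (P(l, m) = -48 + 6*(l + m) = -48 + (6*l + 6*m) = -48 + 6*l + 6*m)
f = 187356961/128993489 (f = -17438*(-1/12559) - 1314*(-1/20542) = 17438/12559 + 657/10271 = 187356961/128993489 ≈ 1.4525)
f + P(1/(211 + 46), R*(-4 + 1)) = 187356961/128993489 + (-48 + 6/(211 + 46) + 6*(-3*(-4 + 1))) = 187356961/128993489 + (-48 + 6/257 + 6*(-3*(-3))) = 187356961/128993489 + (-48 + 6*(1/257) + 6*9) = 187356961/128993489 + (-48 + 6/257 + 54) = 187356961/128993489 + 1548/257 = 247832659949/33151326673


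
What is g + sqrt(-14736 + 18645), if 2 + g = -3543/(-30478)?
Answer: -57413/30478 + sqrt(3909) ≈ 60.638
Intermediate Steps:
g = -57413/30478 (g = -2 - 3543/(-30478) = -2 - 3543*(-1/30478) = -2 + 3543/30478 = -57413/30478 ≈ -1.8838)
g + sqrt(-14736 + 18645) = -57413/30478 + sqrt(-14736 + 18645) = -57413/30478 + sqrt(3909)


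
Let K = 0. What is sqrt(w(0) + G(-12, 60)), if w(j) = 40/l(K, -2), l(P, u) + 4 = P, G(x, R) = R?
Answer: 5*sqrt(2) ≈ 7.0711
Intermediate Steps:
l(P, u) = -4 + P
w(j) = -10 (w(j) = 40/(-4 + 0) = 40/(-4) = 40*(-1/4) = -10)
sqrt(w(0) + G(-12, 60)) = sqrt(-10 + 60) = sqrt(50) = 5*sqrt(2)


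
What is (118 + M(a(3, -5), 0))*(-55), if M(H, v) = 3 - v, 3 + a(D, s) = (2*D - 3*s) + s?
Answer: -6655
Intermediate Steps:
a(D, s) = -3 - 2*s + 2*D (a(D, s) = -3 + ((2*D - 3*s) + s) = -3 + ((-3*s + 2*D) + s) = -3 + (-2*s + 2*D) = -3 - 2*s + 2*D)
(118 + M(a(3, -5), 0))*(-55) = (118 + (3 - 1*0))*(-55) = (118 + (3 + 0))*(-55) = (118 + 3)*(-55) = 121*(-55) = -6655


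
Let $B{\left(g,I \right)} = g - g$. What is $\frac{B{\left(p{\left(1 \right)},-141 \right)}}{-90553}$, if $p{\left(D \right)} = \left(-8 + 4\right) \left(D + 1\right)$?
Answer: $0$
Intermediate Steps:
$p{\left(D \right)} = -4 - 4 D$ ($p{\left(D \right)} = - 4 \left(1 + D\right) = -4 - 4 D$)
$B{\left(g,I \right)} = 0$
$\frac{B{\left(p{\left(1 \right)},-141 \right)}}{-90553} = \frac{0}{-90553} = 0 \left(- \frac{1}{90553}\right) = 0$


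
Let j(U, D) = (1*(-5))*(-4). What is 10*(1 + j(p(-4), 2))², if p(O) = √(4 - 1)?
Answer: 4410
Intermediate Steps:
p(O) = √3
j(U, D) = 20 (j(U, D) = -5*(-4) = 20)
10*(1 + j(p(-4), 2))² = 10*(1 + 20)² = 10*21² = 10*441 = 4410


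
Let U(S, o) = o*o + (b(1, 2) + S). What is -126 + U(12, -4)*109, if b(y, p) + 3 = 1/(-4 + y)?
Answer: 7688/3 ≈ 2562.7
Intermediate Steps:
b(y, p) = -3 + 1/(-4 + y)
U(S, o) = -10/3 + S + o² (U(S, o) = o*o + ((13 - 3*1)/(-4 + 1) + S) = o² + ((13 - 3)/(-3) + S) = o² + (-⅓*10 + S) = o² + (-10/3 + S) = -10/3 + S + o²)
-126 + U(12, -4)*109 = -126 + (-10/3 + 12 + (-4)²)*109 = -126 + (-10/3 + 12 + 16)*109 = -126 + (74/3)*109 = -126 + 8066/3 = 7688/3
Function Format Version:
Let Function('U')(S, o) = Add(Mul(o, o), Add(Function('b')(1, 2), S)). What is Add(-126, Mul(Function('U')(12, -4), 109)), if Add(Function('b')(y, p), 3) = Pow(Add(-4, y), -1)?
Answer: Rational(7688, 3) ≈ 2562.7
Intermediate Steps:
Function('b')(y, p) = Add(-3, Pow(Add(-4, y), -1))
Function('U')(S, o) = Add(Rational(-10, 3), S, Pow(o, 2)) (Function('U')(S, o) = Add(Mul(o, o), Add(Mul(Pow(Add(-4, 1), -1), Add(13, Mul(-3, 1))), S)) = Add(Pow(o, 2), Add(Mul(Pow(-3, -1), Add(13, -3)), S)) = Add(Pow(o, 2), Add(Mul(Rational(-1, 3), 10), S)) = Add(Pow(o, 2), Add(Rational(-10, 3), S)) = Add(Rational(-10, 3), S, Pow(o, 2)))
Add(-126, Mul(Function('U')(12, -4), 109)) = Add(-126, Mul(Add(Rational(-10, 3), 12, Pow(-4, 2)), 109)) = Add(-126, Mul(Add(Rational(-10, 3), 12, 16), 109)) = Add(-126, Mul(Rational(74, 3), 109)) = Add(-126, Rational(8066, 3)) = Rational(7688, 3)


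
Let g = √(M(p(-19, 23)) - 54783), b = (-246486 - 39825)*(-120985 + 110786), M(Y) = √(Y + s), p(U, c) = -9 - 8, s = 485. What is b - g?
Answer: 2920085889 - √(-54783 + 6*√13) ≈ 2.9201e+9 - 234.01*I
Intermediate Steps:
p(U, c) = -17
M(Y) = √(485 + Y) (M(Y) = √(Y + 485) = √(485 + Y))
b = 2920085889 (b = -286311*(-10199) = 2920085889)
g = √(-54783 + 6*√13) (g = √(√(485 - 17) - 54783) = √(√468 - 54783) = √(6*√13 - 54783) = √(-54783 + 6*√13) ≈ 234.01*I)
b - g = 2920085889 - √(-54783 + 6*√13)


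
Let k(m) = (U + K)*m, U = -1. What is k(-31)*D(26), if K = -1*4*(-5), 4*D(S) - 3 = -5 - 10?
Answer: 1767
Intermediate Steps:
D(S) = -3 (D(S) = 3/4 + (-5 - 10)/4 = 3/4 + (1/4)*(-15) = 3/4 - 15/4 = -3)
K = 20 (K = -4*(-5) = 20)
k(m) = 19*m (k(m) = (-1 + 20)*m = 19*m)
k(-31)*D(26) = (19*(-31))*(-3) = -589*(-3) = 1767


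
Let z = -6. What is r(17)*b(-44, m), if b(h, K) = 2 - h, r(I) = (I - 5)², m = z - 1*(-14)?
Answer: 6624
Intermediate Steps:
m = 8 (m = -6 - 1*(-14) = -6 + 14 = 8)
r(I) = (-5 + I)²
r(17)*b(-44, m) = (-5 + 17)²*(2 - 1*(-44)) = 12²*(2 + 44) = 144*46 = 6624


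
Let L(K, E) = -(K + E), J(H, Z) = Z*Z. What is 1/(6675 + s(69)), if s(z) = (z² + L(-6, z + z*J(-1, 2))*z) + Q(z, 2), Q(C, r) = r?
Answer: -1/11953 ≈ -8.3661e-5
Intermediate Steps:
J(H, Z) = Z²
L(K, E) = -E - K (L(K, E) = -(E + K) = -E - K)
s(z) = 2 + z² + z*(6 - 5*z) (s(z) = (z² + (-(z + z*2²) - 1*(-6))*z) + 2 = (z² + (-(z + z*4) + 6)*z) + 2 = (z² + (-(z + 4*z) + 6)*z) + 2 = (z² + (-5*z + 6)*z) + 2 = (z² + (6 - 5*z)*z) + 2 = (z² + z*(6 - 5*z)) + 2 = 2 + z² + z*(6 - 5*z))
1/(6675 + s(69)) = 1/(6675 + (2 - 4*69² + 6*69)) = 1/(6675 + (2 - 4*4761 + 414)) = 1/(6675 + (2 - 19044 + 414)) = 1/(6675 - 18628) = 1/(-11953) = -1/11953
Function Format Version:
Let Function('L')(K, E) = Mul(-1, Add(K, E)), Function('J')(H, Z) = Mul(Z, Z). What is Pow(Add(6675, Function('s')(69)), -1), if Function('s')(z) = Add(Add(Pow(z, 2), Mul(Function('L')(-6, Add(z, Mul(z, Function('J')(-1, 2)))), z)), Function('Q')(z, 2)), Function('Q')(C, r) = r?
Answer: Rational(-1, 11953) ≈ -8.3661e-5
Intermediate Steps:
Function('J')(H, Z) = Pow(Z, 2)
Function('L')(K, E) = Add(Mul(-1, E), Mul(-1, K)) (Function('L')(K, E) = Mul(-1, Add(E, K)) = Add(Mul(-1, E), Mul(-1, K)))
Function('s')(z) = Add(2, Pow(z, 2), Mul(z, Add(6, Mul(-5, z)))) (Function('s')(z) = Add(Add(Pow(z, 2), Mul(Add(Mul(-1, Add(z, Mul(z, Pow(2, 2)))), Mul(-1, -6)), z)), 2) = Add(Add(Pow(z, 2), Mul(Add(Mul(-1, Add(z, Mul(z, 4))), 6), z)), 2) = Add(Add(Pow(z, 2), Mul(Add(Mul(-1, Add(z, Mul(4, z))), 6), z)), 2) = Add(Add(Pow(z, 2), Mul(Add(Mul(-1, Mul(5, z)), 6), z)), 2) = Add(Add(Pow(z, 2), Mul(Add(Mul(-5, z), 6), z)), 2) = Add(Add(Pow(z, 2), Mul(Add(6, Mul(-5, z)), z)), 2) = Add(Add(Pow(z, 2), Mul(z, Add(6, Mul(-5, z)))), 2) = Add(2, Pow(z, 2), Mul(z, Add(6, Mul(-5, z)))))
Pow(Add(6675, Function('s')(69)), -1) = Pow(Add(6675, Add(2, Mul(-4, Pow(69, 2)), Mul(6, 69))), -1) = Pow(Add(6675, Add(2, Mul(-4, 4761), 414)), -1) = Pow(Add(6675, Add(2, -19044, 414)), -1) = Pow(Add(6675, -18628), -1) = Pow(-11953, -1) = Rational(-1, 11953)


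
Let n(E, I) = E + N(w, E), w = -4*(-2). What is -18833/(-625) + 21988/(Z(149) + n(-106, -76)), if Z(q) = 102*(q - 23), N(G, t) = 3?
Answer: 253844417/7968125 ≈ 31.857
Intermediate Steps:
w = 8
n(E, I) = 3 + E (n(E, I) = E + 3 = 3 + E)
Z(q) = -2346 + 102*q (Z(q) = 102*(-23 + q) = -2346 + 102*q)
-18833/(-625) + 21988/(Z(149) + n(-106, -76)) = -18833/(-625) + 21988/((-2346 + 102*149) + (3 - 106)) = -18833*(-1/625) + 21988/((-2346 + 15198) - 103) = 18833/625 + 21988/(12852 - 103) = 18833/625 + 21988/12749 = 253844417/7968125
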